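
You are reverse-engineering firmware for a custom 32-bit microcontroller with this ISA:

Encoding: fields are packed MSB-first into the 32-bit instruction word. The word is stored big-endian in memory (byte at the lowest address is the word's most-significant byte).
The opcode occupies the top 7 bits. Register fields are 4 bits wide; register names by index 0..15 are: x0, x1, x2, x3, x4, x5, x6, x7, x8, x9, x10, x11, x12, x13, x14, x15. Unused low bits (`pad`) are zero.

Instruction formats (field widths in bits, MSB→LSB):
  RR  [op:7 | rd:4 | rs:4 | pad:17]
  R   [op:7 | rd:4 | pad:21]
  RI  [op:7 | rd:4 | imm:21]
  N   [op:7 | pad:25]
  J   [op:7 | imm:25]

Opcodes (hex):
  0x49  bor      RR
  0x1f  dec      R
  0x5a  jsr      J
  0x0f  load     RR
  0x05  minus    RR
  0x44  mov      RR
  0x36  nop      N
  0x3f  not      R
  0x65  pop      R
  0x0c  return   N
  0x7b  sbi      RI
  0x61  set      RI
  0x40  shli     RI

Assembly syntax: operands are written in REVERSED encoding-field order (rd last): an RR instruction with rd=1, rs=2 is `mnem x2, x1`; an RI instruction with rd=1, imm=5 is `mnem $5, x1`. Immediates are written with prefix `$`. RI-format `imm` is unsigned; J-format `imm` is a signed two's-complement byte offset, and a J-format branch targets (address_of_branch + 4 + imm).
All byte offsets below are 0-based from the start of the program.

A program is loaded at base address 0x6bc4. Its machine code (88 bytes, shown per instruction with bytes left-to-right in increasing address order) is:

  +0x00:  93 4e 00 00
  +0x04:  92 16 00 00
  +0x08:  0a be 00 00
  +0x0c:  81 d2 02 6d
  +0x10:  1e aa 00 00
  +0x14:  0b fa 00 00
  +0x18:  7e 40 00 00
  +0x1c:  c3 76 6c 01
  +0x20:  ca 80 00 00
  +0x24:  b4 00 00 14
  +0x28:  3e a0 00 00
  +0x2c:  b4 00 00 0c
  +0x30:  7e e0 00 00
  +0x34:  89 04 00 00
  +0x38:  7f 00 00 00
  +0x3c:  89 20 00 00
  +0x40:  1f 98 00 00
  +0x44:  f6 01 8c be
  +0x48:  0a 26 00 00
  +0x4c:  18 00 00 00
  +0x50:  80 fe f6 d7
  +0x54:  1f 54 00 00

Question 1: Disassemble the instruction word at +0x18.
+0x18: 7e 40 00 00 ⇒ word 0x7e400000 (big)
  opcode bits[31:25]=0x3f: not/R
  [24:21] rd=2 = x2

not x2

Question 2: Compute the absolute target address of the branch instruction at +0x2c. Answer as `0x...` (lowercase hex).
0x6c00

+0x2c: b4 00 00 0c ⇒ word 0xb400000c (big)
  opcode bits[31:25]=0x5a: jsr/J
  [24:0] imm=12 = $12
  target = base 0x6bc4 + off 0x2c + 4 + imm 12 = 0x6c00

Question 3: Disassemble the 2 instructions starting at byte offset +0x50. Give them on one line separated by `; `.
[50] 80 fe f6 d7 → 0x80fef6d7
  opcode bits[31:25]=0x40: shli/RI
  rd: (w>>21)&0xf=0x7 → x7
  imm: (w>>0)&0x1fffff=0x1ef6d7 → $2029271
[54] 1f 54 00 00 → 0x1f540000
  opcode bits[31:25]=0xf: load/RR
  rd: (w>>21)&0xf=0xa → x10
  rs: (w>>17)&0xf=0xa → x10

shli $2029271, x7; load x10, x10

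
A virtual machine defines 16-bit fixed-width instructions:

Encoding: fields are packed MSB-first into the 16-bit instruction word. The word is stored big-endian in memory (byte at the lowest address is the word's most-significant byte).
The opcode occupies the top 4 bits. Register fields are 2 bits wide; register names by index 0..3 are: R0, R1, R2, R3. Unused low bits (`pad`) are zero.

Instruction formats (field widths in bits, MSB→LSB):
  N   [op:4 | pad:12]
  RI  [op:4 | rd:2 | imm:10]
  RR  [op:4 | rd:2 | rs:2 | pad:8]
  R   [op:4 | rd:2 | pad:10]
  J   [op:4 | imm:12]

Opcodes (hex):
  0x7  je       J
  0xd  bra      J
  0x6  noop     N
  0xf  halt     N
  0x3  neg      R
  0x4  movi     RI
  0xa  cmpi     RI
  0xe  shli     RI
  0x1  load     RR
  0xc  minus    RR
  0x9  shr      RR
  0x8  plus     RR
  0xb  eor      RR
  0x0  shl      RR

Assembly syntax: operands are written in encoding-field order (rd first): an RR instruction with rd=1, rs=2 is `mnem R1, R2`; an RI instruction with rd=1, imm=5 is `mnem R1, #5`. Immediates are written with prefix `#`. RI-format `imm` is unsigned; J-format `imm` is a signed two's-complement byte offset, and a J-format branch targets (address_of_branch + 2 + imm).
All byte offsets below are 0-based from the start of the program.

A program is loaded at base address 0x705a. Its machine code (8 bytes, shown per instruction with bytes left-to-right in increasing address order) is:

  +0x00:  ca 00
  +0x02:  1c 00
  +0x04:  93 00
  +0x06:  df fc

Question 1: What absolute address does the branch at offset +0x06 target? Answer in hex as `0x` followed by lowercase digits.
0x705e

+0x06: df fc ⇒ word 0xdffc (big)
  opcode bits[15:12]=0xd: bra/J
  imm@[11:0]=0xffc (s12→-4) ⇒ #-4
  target = base 0x705a + off 0x06 + 2 + imm -4 = 0x705e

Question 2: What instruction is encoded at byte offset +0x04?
shr R0, R3

[04] 93 00 → 0x9300
  top 4b → 0x9 → shr [RR]
  rd: (w>>10)&0x3=0x0 → R0
  rs: (w>>8)&0x3=0x3 → R3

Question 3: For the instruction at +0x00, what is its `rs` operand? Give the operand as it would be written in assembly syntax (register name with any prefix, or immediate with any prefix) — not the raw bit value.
R2

[00] ca 00 → 0xca00
  top 4b → 0xc → minus [RR]
  [11:10] rd=2 = R2
  [9:8] rs=2 = R2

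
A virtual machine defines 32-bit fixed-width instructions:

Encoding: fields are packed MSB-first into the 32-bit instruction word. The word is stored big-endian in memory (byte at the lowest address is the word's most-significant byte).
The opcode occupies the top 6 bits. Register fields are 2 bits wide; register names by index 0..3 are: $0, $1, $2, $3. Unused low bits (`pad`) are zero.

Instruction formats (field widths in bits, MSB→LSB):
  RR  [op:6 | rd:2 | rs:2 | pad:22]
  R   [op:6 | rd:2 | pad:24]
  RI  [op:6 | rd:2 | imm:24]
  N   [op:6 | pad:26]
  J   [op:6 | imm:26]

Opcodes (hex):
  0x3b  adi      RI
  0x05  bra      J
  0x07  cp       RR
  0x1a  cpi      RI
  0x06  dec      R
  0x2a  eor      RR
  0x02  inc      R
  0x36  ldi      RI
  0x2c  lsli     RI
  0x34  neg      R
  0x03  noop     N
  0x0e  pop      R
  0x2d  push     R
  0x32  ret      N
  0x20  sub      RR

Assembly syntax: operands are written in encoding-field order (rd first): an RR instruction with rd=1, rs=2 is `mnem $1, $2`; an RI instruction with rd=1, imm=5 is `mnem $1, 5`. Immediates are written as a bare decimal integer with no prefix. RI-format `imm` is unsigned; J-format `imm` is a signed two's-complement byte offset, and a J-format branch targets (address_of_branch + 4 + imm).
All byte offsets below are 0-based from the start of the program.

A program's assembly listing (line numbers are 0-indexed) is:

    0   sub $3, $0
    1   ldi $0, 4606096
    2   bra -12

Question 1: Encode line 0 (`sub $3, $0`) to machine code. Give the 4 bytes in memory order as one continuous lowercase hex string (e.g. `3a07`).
83000000

0. sub fields op=0x20:6|rd=3:2|rs=0:2|pad=0:22 → word 83000000h → 83 00 00 00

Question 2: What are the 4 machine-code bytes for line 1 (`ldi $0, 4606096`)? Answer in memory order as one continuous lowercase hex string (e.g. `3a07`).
d8464890

1. ldi fields op=0x36:6|rd=0:2|imm=4606096:24 → word d8464890h → d8 46 48 90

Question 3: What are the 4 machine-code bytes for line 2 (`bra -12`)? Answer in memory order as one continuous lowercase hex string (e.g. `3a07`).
17fffff4

line 2 (bra): pack op=0x5:6|imm=-12:26 = 0x17fffff4; big→ 17 ff ff f4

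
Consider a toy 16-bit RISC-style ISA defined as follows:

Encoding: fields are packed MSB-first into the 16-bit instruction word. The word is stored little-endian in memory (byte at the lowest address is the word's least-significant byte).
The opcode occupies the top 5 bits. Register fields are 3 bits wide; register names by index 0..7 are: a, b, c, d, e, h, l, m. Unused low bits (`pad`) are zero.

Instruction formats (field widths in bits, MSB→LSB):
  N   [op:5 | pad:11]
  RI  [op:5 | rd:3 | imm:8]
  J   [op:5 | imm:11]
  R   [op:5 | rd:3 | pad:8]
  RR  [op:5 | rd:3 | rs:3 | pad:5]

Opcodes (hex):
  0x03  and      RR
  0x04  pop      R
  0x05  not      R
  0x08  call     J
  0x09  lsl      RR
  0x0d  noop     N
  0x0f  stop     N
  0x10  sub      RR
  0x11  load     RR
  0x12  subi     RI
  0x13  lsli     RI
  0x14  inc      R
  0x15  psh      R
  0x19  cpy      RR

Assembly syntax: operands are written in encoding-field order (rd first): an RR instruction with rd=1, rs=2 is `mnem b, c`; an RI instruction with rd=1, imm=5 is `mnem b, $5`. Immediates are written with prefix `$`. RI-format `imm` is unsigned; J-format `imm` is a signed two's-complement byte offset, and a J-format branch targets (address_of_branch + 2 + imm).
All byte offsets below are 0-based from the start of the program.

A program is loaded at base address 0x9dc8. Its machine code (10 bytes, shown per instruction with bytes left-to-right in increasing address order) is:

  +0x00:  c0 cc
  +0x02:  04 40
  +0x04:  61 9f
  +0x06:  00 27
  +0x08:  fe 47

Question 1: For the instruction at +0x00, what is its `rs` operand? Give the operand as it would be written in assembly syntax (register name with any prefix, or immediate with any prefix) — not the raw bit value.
+0x00: c0 cc ⇒ word 0xccc0 (little)
  op=0xccc0>>11=0x19 ⇒ cpy (RR)
  rd: (w>>8)&0x7=0x4 → e
  rs: (w>>5)&0x7=0x6 → l

l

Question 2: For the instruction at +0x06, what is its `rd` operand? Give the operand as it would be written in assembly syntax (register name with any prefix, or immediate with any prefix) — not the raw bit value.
m

@+06  little-endian(00 27) = 0x2700
  top 5b → 0x4 → pop [R]
  [10:8] rd=7 = m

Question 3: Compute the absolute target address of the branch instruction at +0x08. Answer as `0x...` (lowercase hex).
0x9dd0

@+08  little-endian(fe 47) = 0x47fe
  opcode bits[15:11]=0x8: call/J
  [10:0] imm=2046 (s11→-2) = $-2
  target = base 0x9dc8 + off 0x08 + 2 + imm -2 = 0x9dd0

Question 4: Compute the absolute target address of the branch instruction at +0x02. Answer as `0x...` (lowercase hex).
0x9dd0

[02] 04 40 → 0x4004
  opcode bits[15:11]=0x8: call/J
  imm@[10:0]=0x4 ⇒ $4
  target = base 0x9dc8 + off 0x02 + 2 + imm 4 = 0x9dd0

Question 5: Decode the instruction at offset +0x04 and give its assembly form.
lsli m, $97

+0x04: 61 9f ⇒ word 0x9f61 (little)
  opcode bits[15:11]=0x13: lsli/RI
  [10:8] rd=7 = m
  [7:0] imm=97 = $97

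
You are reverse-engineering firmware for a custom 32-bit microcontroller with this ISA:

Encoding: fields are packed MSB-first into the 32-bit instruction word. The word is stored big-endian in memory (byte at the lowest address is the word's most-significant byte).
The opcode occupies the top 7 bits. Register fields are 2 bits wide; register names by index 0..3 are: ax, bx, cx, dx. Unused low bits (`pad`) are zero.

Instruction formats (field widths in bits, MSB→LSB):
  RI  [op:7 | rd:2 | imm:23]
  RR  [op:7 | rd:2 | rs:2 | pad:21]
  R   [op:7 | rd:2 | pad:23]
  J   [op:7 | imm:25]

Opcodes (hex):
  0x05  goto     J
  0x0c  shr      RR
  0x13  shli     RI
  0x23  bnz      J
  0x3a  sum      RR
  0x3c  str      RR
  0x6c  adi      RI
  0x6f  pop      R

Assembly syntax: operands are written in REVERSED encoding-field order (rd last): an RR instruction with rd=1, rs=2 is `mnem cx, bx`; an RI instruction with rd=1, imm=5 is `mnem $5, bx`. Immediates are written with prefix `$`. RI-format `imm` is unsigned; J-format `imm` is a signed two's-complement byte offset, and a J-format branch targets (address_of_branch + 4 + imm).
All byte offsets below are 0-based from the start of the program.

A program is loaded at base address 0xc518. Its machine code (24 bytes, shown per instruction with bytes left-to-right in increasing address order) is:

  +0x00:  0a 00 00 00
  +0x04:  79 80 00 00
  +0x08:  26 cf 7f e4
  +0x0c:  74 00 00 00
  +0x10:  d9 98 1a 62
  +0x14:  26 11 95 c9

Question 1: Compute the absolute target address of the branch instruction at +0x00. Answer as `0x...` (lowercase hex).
@+00  big-endian(0a 00 00 00) = 0x0a000000
  op=0x0a000000>>25=0x5 ⇒ goto (J)
  imm@[24:0]=0x0 ⇒ $0
  target = base 0xc518 + off 0x00 + 4 + imm 0 = 0xc51c

0xc51c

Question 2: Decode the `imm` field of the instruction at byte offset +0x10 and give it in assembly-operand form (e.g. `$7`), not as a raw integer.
off 0x10: read d9 98 1a 62 as big → 0xd9981a62
  op=0xd9981a62>>25=0x6c ⇒ adi (RI)
  rd@[24:23]=0x3 ⇒ dx
  imm@[22:0]=0x181a62 ⇒ $1579618

$1579618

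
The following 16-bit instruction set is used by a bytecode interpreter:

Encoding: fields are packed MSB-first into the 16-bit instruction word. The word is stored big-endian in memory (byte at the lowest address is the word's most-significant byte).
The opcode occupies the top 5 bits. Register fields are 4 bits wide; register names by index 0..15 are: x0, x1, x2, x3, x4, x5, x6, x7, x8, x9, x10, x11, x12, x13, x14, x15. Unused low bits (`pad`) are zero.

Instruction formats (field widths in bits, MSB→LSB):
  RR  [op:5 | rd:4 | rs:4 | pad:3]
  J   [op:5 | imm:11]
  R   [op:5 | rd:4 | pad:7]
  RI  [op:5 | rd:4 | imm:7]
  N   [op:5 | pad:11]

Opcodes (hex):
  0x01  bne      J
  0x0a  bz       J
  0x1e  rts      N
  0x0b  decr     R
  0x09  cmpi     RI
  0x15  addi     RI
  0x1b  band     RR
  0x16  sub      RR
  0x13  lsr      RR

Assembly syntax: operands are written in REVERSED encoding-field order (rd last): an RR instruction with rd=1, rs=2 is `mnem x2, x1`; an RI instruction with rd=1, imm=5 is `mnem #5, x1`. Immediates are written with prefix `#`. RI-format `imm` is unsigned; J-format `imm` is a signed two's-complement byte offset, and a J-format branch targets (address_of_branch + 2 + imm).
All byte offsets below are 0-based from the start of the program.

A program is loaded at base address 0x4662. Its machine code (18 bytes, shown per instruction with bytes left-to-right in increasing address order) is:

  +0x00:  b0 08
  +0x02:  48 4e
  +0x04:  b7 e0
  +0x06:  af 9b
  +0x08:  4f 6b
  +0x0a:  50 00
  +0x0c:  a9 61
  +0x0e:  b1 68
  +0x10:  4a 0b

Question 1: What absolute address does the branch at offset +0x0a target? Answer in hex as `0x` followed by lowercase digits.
[0a] 50 00 → 0x5000
  top 5b → 0xa → bz [J]
  imm: (w>>0)&0x7ff=0x0 → #0
  target = base 0x4662 + off 0x0a + 2 + imm 0 = 0x466e

0x466e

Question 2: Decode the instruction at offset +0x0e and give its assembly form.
off 0x0e: read b1 68 as big → 0xb168
  opcode bits[15:11]=0x16: sub/RR
  rd@[10:7]=0x2 ⇒ x2
  rs@[6:3]=0xd ⇒ x13

sub x13, x2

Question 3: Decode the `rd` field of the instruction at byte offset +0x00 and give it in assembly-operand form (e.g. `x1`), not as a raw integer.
+0x00: b0 08 ⇒ word 0xb008 (big)
  top 5b → 0x16 → sub [RR]
  [10:7] rd=0 = x0
  [6:3] rs=1 = x1

x0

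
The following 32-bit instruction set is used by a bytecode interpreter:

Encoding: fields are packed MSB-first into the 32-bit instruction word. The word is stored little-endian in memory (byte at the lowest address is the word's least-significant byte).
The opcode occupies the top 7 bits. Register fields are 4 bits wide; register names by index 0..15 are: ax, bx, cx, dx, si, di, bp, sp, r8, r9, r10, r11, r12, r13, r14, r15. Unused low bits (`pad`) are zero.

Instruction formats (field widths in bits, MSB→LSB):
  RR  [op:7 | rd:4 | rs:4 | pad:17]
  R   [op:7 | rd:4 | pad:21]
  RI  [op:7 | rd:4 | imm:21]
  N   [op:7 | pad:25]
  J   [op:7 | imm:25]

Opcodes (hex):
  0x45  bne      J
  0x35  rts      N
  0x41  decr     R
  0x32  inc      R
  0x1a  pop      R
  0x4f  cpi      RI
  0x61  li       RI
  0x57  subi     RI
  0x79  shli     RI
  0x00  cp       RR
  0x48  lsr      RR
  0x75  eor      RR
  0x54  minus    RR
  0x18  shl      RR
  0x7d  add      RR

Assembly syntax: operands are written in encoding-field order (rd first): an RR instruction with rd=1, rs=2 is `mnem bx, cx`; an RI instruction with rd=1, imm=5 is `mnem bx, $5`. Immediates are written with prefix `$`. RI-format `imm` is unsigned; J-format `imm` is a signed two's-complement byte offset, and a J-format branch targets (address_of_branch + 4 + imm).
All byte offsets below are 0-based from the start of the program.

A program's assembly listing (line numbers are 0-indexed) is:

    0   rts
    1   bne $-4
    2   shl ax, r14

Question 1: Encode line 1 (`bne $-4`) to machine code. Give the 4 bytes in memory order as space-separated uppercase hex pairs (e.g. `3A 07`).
line 1 (bne): pack op=0x45:7|imm=-4:25 = 0x8bfffffc; little→ fc ff ff 8b

FC FF FF 8B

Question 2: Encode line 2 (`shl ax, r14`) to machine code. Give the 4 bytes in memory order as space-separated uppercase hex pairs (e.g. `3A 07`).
2. shl fields op=0x18:7|rd=0:4|rs=14:4|pad=0:17 → word 301c0000h → 00 00 1c 30

00 00 1C 30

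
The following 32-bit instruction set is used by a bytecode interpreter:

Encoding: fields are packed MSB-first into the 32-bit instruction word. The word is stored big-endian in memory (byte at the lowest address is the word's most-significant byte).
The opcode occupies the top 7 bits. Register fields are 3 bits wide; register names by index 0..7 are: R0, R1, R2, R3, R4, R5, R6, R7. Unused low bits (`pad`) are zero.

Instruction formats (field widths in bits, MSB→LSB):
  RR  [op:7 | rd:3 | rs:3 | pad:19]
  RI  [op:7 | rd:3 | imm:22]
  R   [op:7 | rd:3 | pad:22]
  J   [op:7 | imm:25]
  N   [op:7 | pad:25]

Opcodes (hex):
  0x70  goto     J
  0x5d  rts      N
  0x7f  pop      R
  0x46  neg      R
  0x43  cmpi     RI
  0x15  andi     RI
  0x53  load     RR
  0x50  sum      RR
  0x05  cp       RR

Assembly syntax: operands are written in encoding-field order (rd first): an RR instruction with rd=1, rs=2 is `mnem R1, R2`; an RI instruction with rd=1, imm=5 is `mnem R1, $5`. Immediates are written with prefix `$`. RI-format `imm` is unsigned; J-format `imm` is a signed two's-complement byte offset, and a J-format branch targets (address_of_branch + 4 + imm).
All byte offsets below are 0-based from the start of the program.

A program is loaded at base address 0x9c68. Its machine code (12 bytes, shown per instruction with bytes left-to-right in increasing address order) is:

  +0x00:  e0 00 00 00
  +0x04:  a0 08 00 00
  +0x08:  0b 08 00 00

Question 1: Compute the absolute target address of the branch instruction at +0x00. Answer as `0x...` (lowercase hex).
0x9c6c

[00] e0 00 00 00 → 0xe0000000
  opcode bits[31:25]=0x70: goto/J
  imm@[24:0]=0x0 ⇒ $0
  target = base 0x9c68 + off 0x00 + 4 + imm 0 = 0x9c6c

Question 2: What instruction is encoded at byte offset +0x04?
sum R0, R1

+0x04: a0 08 00 00 ⇒ word 0xa0080000 (big)
  opcode bits[31:25]=0x50: sum/RR
  rd@[24:22]=0x0 ⇒ R0
  rs@[21:19]=0x1 ⇒ R1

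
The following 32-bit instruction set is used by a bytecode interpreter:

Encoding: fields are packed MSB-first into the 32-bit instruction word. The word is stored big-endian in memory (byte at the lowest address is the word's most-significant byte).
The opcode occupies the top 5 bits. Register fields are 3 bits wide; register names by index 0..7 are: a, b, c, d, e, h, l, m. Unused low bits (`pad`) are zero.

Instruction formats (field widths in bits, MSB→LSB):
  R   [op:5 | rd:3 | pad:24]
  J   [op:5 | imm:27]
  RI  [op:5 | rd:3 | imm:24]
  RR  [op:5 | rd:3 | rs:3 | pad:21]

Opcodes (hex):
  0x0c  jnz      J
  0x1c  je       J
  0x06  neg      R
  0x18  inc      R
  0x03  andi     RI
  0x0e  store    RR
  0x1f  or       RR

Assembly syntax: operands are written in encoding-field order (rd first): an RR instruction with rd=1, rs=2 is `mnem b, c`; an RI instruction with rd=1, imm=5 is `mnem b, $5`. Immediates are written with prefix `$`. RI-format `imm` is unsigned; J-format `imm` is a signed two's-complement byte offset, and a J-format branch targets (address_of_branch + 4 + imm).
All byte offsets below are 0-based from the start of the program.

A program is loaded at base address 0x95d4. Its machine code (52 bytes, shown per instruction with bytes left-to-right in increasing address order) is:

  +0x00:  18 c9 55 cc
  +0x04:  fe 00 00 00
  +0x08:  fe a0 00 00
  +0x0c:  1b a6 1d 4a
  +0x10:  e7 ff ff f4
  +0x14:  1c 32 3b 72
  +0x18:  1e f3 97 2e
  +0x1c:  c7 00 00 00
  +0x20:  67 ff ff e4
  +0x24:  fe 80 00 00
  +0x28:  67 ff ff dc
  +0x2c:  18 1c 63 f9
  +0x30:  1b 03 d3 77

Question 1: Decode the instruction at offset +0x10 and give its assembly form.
je $-12

@+10  big-endian(e7 ff ff f4) = 0xe7fffff4
  op=0xe7fffff4>>27=0x1c ⇒ je (J)
  imm@[26:0]=0x7fffff4 (s27→-12) ⇒ $-12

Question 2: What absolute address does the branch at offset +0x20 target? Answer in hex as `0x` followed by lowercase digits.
0x95dc

@+20  big-endian(67 ff ff e4) = 0x67ffffe4
  top 5b → 0xc → jnz [J]
  [26:0] imm=134217700 (s27→-28) = $-28
  target = base 0x95d4 + off 0x20 + 4 + imm -28 = 0x95dc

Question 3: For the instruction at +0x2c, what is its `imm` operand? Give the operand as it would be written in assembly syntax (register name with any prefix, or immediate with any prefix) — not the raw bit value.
$1860601

+0x2c: 18 1c 63 f9 ⇒ word 0x181c63f9 (big)
  op=0x181c63f9>>27=0x3 ⇒ andi (RI)
  rd@[26:24]=0x0 ⇒ a
  imm@[23:0]=0x1c63f9 ⇒ $1860601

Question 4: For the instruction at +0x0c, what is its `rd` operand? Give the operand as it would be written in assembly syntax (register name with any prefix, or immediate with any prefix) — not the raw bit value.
@+0c  big-endian(1b a6 1d 4a) = 0x1ba61d4a
  top 5b → 0x3 → andi [RI]
  rd@[26:24]=0x3 ⇒ d
  imm@[23:0]=0xa61d4a ⇒ $10886474

d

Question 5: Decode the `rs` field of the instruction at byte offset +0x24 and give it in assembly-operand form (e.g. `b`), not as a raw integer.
e

+0x24: fe 80 00 00 ⇒ word 0xfe800000 (big)
  top 5b → 0x1f → or [RR]
  rd: (w>>24)&0x7=0x6 → l
  rs: (w>>21)&0x7=0x4 → e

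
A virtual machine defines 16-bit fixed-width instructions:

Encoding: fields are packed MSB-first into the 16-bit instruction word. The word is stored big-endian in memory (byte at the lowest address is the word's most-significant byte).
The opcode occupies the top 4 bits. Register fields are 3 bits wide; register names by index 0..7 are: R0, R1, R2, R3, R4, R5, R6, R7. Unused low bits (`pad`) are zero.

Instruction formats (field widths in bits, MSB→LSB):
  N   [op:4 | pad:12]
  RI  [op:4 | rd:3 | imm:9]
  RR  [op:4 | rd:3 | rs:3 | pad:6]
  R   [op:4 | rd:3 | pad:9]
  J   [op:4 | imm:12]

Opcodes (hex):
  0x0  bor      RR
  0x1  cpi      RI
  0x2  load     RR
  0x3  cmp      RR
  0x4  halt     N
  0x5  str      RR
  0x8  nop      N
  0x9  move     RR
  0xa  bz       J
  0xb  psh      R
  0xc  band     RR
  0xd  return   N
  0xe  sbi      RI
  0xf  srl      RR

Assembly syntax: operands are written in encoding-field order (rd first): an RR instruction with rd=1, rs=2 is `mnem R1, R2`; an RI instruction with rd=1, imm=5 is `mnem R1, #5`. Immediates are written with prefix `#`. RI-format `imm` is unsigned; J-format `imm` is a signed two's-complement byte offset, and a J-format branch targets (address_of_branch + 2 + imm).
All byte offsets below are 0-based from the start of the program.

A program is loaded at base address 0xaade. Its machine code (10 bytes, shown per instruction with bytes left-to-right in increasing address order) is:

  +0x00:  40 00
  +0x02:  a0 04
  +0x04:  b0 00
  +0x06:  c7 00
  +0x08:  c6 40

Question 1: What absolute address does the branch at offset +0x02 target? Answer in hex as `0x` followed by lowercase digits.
0xaae6

@+02  big-endian(a0 04) = 0xa004
  top 4b → 0xa → bz [J]
  imm@[11:0]=0x4 ⇒ #4
  target = base 0xaade + off 0x02 + 2 + imm 4 = 0xaae6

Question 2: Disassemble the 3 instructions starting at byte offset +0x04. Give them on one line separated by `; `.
psh R0; band R3, R4; band R3, R1

[04] b0 00 → 0xb000
  opcode bits[15:12]=0xb: psh/R
  rd: (w>>9)&0x7=0x0 → R0
[06] c7 00 → 0xc700
  opcode bits[15:12]=0xc: band/RR
  rd: (w>>9)&0x7=0x3 → R3
  rs: (w>>6)&0x7=0x4 → R4
[08] c6 40 → 0xc640
  opcode bits[15:12]=0xc: band/RR
  rd: (w>>9)&0x7=0x3 → R3
  rs: (w>>6)&0x7=0x1 → R1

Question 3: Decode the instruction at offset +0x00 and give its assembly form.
[00] 40 00 → 0x4000
  top 4b → 0x4 → halt [N]

halt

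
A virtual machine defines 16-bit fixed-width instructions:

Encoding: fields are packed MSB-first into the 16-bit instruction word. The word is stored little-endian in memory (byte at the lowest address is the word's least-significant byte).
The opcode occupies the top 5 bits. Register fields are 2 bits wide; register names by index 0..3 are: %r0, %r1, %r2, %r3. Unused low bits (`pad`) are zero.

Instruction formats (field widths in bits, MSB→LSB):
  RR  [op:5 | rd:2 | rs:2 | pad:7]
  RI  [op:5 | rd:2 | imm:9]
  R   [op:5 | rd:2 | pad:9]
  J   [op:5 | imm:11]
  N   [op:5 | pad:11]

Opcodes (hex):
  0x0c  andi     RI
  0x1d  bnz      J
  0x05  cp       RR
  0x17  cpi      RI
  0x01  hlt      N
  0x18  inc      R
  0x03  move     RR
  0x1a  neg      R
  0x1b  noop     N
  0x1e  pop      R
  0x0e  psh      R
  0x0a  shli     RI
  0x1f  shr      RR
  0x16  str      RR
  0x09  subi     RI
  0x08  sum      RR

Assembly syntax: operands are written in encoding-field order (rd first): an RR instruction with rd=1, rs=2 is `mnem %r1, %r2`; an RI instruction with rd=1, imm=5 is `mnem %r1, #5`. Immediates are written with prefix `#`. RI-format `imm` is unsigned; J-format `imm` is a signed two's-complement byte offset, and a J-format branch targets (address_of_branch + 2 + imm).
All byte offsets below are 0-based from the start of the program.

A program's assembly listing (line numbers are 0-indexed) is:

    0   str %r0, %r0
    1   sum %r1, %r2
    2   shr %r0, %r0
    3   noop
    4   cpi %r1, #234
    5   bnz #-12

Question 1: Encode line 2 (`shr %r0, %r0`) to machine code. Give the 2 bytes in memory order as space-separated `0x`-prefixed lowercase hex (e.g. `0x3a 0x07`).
L2: shr op=0x1f:5|rd=0:2|rs=0:2|pad=0:7 ⇒ 0xf800 ⇒ little 00 f8

0x00 0xf8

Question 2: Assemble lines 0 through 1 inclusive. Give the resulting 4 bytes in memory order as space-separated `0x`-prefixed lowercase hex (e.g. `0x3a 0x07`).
0x00 0xb0 0x00 0x43

L0: str op=0x16:5|rd=0:2|rs=0:2|pad=0:7 ⇒ 0xb000 ⇒ little 00 b0
L1: sum op=0x8:5|rd=1:2|rs=2:2|pad=0:7 ⇒ 0x4300 ⇒ little 00 43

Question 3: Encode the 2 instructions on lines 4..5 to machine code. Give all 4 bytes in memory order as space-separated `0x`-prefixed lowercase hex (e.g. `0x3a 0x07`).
line 4 (cpi): pack op=0x17:5|rd=1:2|imm=234:9 = 0xbaea; little→ ea ba
line 5 (bnz): pack op=0x1d:5|imm=-12:11 = 0xeff4; little→ f4 ef

0xea 0xba 0xf4 0xef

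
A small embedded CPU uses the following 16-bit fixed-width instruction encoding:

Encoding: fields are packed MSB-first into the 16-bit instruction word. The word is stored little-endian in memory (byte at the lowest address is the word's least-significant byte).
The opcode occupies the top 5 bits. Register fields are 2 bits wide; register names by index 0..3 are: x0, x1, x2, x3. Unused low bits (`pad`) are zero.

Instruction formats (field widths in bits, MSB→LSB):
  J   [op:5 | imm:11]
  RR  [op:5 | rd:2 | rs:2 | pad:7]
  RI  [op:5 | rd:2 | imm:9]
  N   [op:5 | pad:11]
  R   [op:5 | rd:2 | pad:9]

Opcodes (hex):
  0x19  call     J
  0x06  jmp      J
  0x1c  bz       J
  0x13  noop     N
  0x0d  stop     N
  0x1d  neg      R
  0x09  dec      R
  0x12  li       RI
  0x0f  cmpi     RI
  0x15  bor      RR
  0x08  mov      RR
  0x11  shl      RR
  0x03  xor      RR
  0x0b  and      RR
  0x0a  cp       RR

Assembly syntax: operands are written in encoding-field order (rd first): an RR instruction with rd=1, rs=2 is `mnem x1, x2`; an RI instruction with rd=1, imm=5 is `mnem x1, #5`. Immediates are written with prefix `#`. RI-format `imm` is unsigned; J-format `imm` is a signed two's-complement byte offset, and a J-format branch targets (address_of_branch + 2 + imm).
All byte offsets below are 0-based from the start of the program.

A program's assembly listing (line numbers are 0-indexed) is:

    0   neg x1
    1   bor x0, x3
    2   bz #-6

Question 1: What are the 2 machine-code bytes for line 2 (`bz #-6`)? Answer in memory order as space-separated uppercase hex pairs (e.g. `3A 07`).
FA E7

L2: bz op=0x1c:5|imm=-6:11 ⇒ 0xe7fa ⇒ little fa e7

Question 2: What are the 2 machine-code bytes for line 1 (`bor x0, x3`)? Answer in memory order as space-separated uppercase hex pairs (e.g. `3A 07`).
1. bor fields op=0x15:5|rd=0:2|rs=3:2|pad=0:7 → word a980h → 80 a9

80 A9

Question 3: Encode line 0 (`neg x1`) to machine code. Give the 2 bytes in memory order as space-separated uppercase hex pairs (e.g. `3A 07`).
00 EA

line 0 (neg): pack op=0x1d:5|rd=1:2|pad=0:9 = 0xea00; little→ 00 ea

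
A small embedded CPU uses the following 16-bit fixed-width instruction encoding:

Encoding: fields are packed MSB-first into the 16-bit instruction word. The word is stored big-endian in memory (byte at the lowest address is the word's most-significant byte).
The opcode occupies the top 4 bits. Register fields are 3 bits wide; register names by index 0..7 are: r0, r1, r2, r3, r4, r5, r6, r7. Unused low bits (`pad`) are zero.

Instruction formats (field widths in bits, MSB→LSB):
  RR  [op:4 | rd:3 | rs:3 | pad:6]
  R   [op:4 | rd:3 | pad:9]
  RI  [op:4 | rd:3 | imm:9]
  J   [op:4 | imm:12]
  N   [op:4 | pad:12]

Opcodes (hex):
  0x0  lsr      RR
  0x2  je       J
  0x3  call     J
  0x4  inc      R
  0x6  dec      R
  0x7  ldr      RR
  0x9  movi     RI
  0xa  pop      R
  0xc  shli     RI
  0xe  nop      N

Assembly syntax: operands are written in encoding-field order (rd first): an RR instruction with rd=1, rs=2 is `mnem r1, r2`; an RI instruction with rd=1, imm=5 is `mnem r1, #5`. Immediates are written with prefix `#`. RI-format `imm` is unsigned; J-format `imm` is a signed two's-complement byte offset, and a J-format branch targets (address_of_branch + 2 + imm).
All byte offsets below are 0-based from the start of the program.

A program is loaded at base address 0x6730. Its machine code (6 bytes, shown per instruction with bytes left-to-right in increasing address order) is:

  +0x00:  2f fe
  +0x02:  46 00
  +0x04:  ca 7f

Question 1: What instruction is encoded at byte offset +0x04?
shli r5, #127

off 0x04: read ca 7f as big → 0xca7f
  op=0xca7f>>12=0xc ⇒ shli (RI)
  rd@[11:9]=0x5 ⇒ r5
  imm@[8:0]=0x7f ⇒ #127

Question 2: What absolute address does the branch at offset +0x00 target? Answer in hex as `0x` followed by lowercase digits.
[00] 2f fe → 0x2ffe
  op=0x2ffe>>12=0x2 ⇒ je (J)
  [11:0] imm=4094 (s12→-2) = #-2
  target = base 0x6730 + off 0x00 + 2 + imm -2 = 0x6730

0x6730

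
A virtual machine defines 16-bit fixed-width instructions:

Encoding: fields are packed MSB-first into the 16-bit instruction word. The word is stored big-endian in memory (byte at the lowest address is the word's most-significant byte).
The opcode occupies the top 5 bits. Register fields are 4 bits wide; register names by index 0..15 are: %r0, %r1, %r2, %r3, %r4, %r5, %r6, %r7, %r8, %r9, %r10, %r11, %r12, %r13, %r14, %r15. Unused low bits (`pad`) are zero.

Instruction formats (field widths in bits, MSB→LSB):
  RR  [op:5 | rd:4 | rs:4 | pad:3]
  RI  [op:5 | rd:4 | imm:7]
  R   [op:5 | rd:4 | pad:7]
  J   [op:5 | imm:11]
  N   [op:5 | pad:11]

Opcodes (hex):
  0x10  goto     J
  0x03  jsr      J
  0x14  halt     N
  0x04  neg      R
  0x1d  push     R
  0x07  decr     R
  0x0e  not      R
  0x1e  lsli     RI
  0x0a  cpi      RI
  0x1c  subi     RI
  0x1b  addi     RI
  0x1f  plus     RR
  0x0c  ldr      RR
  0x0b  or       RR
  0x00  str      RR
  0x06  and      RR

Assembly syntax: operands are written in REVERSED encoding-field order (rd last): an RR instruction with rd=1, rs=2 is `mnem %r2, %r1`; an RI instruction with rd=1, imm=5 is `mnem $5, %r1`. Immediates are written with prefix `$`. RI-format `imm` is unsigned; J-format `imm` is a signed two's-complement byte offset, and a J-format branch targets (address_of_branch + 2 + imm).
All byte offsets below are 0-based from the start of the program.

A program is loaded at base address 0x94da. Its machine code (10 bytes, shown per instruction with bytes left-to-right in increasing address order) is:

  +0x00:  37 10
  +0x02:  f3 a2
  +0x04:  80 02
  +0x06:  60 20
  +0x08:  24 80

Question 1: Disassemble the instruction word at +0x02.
lsli $34, %r7

[02] f3 a2 → 0xf3a2
  top 5b → 0x1e → lsli [RI]
  [10:7] rd=7 = %r7
  [6:0] imm=34 = $34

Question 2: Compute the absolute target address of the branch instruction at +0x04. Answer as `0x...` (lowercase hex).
[04] 80 02 → 0x8002
  top 5b → 0x10 → goto [J]
  [10:0] imm=2 = $2
  target = base 0x94da + off 0x04 + 2 + imm 2 = 0x94e2

0x94e2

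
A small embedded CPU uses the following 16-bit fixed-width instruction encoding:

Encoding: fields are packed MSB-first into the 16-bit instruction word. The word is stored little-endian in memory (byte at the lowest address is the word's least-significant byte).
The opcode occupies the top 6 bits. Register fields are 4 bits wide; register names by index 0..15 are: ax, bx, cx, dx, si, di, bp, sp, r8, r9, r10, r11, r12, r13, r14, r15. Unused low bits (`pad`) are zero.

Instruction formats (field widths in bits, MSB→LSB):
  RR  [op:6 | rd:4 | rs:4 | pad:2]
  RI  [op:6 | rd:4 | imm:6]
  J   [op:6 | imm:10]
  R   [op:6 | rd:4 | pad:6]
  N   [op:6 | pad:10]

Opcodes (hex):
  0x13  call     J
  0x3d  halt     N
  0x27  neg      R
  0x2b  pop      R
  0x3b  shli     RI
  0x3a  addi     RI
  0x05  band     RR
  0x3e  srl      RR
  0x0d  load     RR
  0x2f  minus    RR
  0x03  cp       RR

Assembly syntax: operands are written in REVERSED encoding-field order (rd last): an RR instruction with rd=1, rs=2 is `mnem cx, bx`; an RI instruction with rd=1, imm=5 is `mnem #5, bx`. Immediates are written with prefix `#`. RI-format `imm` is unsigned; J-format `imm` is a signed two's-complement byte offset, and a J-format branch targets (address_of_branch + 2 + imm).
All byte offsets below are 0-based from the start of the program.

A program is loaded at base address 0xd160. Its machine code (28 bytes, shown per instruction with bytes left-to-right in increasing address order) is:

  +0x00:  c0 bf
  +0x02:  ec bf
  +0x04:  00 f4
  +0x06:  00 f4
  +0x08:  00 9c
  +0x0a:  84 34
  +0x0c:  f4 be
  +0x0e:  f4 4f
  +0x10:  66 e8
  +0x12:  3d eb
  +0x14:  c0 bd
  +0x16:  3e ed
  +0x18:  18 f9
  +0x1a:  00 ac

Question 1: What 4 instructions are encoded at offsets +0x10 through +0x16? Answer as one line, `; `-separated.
addi #38, bx; addi #61, r12; minus ax, sp; shli #62, si

+0x10: 66 e8 ⇒ word 0xe866 (little)
  opcode bits[15:10]=0x3a: addi/RI
  rd: (w>>6)&0xf=0x1 → bx
  imm: (w>>0)&0x3f=0x26 → #38
+0x12: 3d eb ⇒ word 0xeb3d (little)
  opcode bits[15:10]=0x3a: addi/RI
  rd: (w>>6)&0xf=0xc → r12
  imm: (w>>0)&0x3f=0x3d → #61
+0x14: c0 bd ⇒ word 0xbdc0 (little)
  opcode bits[15:10]=0x2f: minus/RR
  rd: (w>>6)&0xf=0x7 → sp
  rs: (w>>2)&0xf=0x0 → ax
+0x16: 3e ed ⇒ word 0xed3e (little)
  opcode bits[15:10]=0x3b: shli/RI
  rd: (w>>6)&0xf=0x4 → si
  imm: (w>>0)&0x3f=0x3e → #62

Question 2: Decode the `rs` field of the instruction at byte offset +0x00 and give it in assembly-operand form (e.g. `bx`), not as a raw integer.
ax

+0x00: c0 bf ⇒ word 0xbfc0 (little)
  op=0xbfc0>>10=0x2f ⇒ minus (RR)
  rd: (w>>6)&0xf=0xf → r15
  rs: (w>>2)&0xf=0x0 → ax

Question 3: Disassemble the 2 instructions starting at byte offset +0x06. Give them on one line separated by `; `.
halt; neg ax

@+06  little-endian(00 f4) = 0xf400
  op=0xf400>>10=0x3d ⇒ halt (N)
@+08  little-endian(00 9c) = 0x9c00
  op=0x9c00>>10=0x27 ⇒ neg (R)
  [9:6] rd=0 = ax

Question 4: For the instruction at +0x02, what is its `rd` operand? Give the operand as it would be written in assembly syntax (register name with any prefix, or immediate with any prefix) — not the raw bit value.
r15

+0x02: ec bf ⇒ word 0xbfec (little)
  opcode bits[15:10]=0x2f: minus/RR
  rd: (w>>6)&0xf=0xf → r15
  rs: (w>>2)&0xf=0xb → r11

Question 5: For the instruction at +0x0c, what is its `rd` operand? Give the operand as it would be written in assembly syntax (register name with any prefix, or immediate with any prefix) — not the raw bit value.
r11

@+0c  little-endian(f4 be) = 0xbef4
  op=0xbef4>>10=0x2f ⇒ minus (RR)
  [9:6] rd=11 = r11
  [5:2] rs=13 = r13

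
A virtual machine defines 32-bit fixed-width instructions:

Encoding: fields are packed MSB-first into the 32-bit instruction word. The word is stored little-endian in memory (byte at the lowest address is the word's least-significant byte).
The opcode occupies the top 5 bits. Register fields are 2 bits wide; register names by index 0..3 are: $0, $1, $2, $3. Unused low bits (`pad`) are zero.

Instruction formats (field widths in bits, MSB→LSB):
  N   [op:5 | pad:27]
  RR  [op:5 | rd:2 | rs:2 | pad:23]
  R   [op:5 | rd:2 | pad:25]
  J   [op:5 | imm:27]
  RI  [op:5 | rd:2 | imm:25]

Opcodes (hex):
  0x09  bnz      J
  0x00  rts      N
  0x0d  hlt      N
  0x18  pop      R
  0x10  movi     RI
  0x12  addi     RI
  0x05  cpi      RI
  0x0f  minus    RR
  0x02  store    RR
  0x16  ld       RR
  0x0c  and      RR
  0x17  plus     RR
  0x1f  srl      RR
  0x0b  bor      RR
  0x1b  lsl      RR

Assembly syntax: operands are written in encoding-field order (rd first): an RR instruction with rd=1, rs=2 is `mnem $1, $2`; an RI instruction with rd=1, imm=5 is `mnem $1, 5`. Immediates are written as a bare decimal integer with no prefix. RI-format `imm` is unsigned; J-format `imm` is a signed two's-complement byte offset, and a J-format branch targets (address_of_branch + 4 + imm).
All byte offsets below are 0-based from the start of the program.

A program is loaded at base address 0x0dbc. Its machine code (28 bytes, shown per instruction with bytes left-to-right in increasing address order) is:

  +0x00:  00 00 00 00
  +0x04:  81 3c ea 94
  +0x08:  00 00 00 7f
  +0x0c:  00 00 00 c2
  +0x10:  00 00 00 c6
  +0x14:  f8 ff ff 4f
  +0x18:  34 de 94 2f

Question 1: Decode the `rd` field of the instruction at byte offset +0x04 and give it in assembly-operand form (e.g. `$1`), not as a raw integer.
+0x04: 81 3c ea 94 ⇒ word 0x94ea3c81 (little)
  top 5b → 0x12 → addi [RI]
  rd@[26:25]=0x2 ⇒ $2
  imm@[24:0]=0xea3c81 ⇒ 15350913

$2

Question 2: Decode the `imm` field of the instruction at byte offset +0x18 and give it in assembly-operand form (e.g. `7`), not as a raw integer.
[18] 34 de 94 2f → 0x2f94de34
  top 5b → 0x5 → cpi [RI]
  rd: (w>>25)&0x3=0x3 → $3
  imm: (w>>0)&0x1ffffff=0x194de34 → 26533428

26533428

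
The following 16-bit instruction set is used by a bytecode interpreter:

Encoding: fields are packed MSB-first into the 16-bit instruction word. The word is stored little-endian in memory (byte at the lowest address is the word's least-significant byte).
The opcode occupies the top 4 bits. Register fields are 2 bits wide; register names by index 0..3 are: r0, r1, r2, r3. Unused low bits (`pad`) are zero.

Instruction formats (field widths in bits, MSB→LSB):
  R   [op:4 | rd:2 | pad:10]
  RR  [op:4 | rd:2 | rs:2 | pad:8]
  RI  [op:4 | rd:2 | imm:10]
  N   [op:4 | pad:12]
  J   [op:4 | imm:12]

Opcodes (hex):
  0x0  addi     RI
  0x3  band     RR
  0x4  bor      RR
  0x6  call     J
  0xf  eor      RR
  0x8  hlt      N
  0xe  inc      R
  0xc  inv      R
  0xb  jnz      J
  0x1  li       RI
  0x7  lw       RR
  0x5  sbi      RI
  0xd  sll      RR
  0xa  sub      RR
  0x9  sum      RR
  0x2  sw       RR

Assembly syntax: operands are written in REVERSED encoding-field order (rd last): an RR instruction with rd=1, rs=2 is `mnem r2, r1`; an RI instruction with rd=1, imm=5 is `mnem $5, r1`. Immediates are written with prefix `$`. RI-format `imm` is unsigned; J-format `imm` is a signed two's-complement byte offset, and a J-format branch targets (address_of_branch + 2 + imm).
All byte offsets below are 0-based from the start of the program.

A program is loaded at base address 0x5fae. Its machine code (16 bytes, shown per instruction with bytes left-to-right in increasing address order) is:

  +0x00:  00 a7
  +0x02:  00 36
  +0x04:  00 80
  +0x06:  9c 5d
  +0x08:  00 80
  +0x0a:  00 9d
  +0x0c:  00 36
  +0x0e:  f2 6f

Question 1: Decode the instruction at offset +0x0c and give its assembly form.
band r2, r1

off 0x0c: read 00 36 as little → 0x3600
  op=0x3600>>12=0x3 ⇒ band (RR)
  rd@[11:10]=0x1 ⇒ r1
  rs@[9:8]=0x2 ⇒ r2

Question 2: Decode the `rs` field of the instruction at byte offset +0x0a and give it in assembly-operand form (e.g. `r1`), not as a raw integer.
r1

[0a] 00 9d → 0x9d00
  op=0x9d00>>12=0x9 ⇒ sum (RR)
  rd: (w>>10)&0x3=0x3 → r3
  rs: (w>>8)&0x3=0x1 → r1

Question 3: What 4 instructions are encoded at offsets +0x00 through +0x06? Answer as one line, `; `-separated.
sub r3, r1; band r2, r1; hlt; sbi $412, r3

@+00  little-endian(00 a7) = 0xa700
  opcode bits[15:12]=0xa: sub/RR
  [11:10] rd=1 = r1
  [9:8] rs=3 = r3
@+02  little-endian(00 36) = 0x3600
  opcode bits[15:12]=0x3: band/RR
  [11:10] rd=1 = r1
  [9:8] rs=2 = r2
@+04  little-endian(00 80) = 0x8000
  opcode bits[15:12]=0x8: hlt/N
@+06  little-endian(9c 5d) = 0x5d9c
  opcode bits[15:12]=0x5: sbi/RI
  [11:10] rd=3 = r3
  [9:0] imm=412 = $412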